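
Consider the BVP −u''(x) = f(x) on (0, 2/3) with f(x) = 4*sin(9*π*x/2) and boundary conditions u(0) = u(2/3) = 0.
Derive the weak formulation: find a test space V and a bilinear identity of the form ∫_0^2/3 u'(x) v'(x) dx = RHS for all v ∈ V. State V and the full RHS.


V = H^1_0(0, 2/3) (so v(0) = v(2/3) = 0); weak form: ∫_0^2/3 u'v' dx = ∫_0^2/3 (4*sin(9*π*x/2)) v dx for all v ∈ V.

Multiply both sides by a test function v and integrate from 0 to 2/3:
  ∫_0^2/3 −u''(x) v(x) dx = ∫_0^2/3 f(x) v(x) dx.
Integrate the LHS by parts once:
  ∫_0^2/3 −u'' v dx = −[u'(x) v(x)]_0^2/3 + ∫_0^2/3 u'(x) v'(x) dx.
Thus ∫_0^2/3 u'(x) v'(x) dx = ∫_0^2/3 f(x) v(x) dx + [u'(x) v(x)]_0^2/3.
Choose V so that boundary terms are either known or forced to vanish.
u is Dirichlet: u(0) = u(2/3) = 0. Let V = H^1_0(0, 2/3); then v(0) = v(2/3) = 0, and [u' v]_0^2/3 = 0.
Weak formulation: find u (satisfying any essential BC) such that ∫_0^2/3 u'(x) v'(x) dx = ∫_0^2/3 f v dx for all v ∈ V.
Substituting f(x) = 4*sin(9*π*x/2), the right-hand side is ∫_0^2/3 (4*sin(9*π*x/2)) v dx.


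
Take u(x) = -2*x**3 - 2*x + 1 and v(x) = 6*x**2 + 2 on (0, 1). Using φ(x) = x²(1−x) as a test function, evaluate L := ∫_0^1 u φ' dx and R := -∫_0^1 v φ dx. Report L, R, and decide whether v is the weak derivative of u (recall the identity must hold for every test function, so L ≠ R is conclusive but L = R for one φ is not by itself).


LHS = 11/30, RHS = -11/30. No, v is not the weak derivative of u.

u(x) = -2*x**3 - 2*x + 1, classical derivative u'(x) = -6*x**2 - 2.
φ(x) = x²(1−x), so φ'(x) = x*(2 - 3*x).
Note φ(0) = φ(1) = 0, so the boundary term u·φ vanishes.
LHS = ∫_0^1 u(x) φ'(x) dx = ∫_0^1 (6*x^5 - 4*x^4 + 6*x^3 - 7*x^2 + 2*x) dx. Term by term:
  ∫_0^1 6*x^5 dx = 1;  ∫_0^1 -4*x^4 dx = -4/5;  ∫_0^1 6*x^3 dx = 3/2;
  ∫_0^1 -7*x^2 dx = -7/3;  ∫_0^1 2*x dx = 1.
Sum: 1 − 4/5 + 3/2 − 7/3 + 1 = 11/30.
So LHS = 11/30.
∫_0^1 v(x) φ(x) dx = ∫_0^1 (-6*x^5 + 6*x^4 - 2*x^3 + 2*x^2) dx. Term by term:
  ∫_0^1 -6*x^5 dx = -1;  ∫_0^1 6*x^4 dx = 6/5;  ∫_0^1 -2*x^3 dx = -1/2;
  ∫_0^1 2*x^2 dx = 2/3.
Sum: -1 + 6/5 − 1/2 + 2/3 = 11/30.
So RHS = -∫_0^1 v(x) φ(x) dx = -11/30.
LHS − RHS = 11/15 ≠ 0, so the identity fails.
(For a valid weak derivative the identity must hold for EVERY test function, in particular this one. The failure shows v is NOT the weak derivative of u.)
Correct weak derivative would be u'(x) = -6*x**2 - 2.


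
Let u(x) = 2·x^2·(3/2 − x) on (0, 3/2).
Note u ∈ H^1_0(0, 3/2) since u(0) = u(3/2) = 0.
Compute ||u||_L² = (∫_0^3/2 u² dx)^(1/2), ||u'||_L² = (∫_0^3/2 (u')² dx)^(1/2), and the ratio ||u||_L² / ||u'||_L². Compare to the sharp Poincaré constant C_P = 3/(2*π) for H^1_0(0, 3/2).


||u||_L² / ||u'||_L² = 3*sqrt(14)/28 < C_P = 3/(2*π).

u(x) = 2·x^2·(3/2 − x), so u'(x) = 6*x*(1 - x).
u(x) = 2·x^2·(3/2 − x) vanishes at x = 0 and x = 3/2, so u ∈ H^1_0(0, 3/2). Differentiate via the product rule and integrate the resulting polynomials term by term.
  ∫_0^3/2 u² dx = ∫_0^3/2 (4*x^6 - 12*x^5 + 9*x^4) dx. Term by term:
    ∫_0^3/2 4*x^6 dx = 2187/224;  ∫_0^3/2 -12*x^5 dx = -729/32;  ∫_0^3/2 9*x^4 dx = 2187/160.
  Sum: 2187/224 − 729/32 + 2187/160 = 729/1120.
  ∫_0^3/2 (u')² dx = ∫_0^3/2 (36*x^4 - 72*x^3 + 36*x^2) dx. Term by term:
    ∫_0^3/2 36*x^4 dx = 2187/40;  ∫_0^3/2 -72*x^3 dx = -729/8;  ∫_0^3/2 36*x^2 dx = 81/2.
  Sum: 2187/40 − 729/8 + 81/2 = 81/20.
∫_0^3/2 u² dx = 729/1120, so ||u||_L² = 27*sqrt(70)/280.
∫_0^3/2 (u')² dx = 81/20, so ||u'||_L² = 9*sqrt(5)/10.
Ratio ||u||_L² / ||u'||_L² = 3*sqrt(14)/28.
Sharp Poincaré constant on H^1_0(0, 3/2) is C_P = L/π = 3/(2*π), achieved by sin(2*π/3·x).
A polynomial bump cannot attain the sharp Poincaré constant (only the first sine eigenfunction does), so the ratio is strictly less than C_P, consistent with ||u||_L² ≤ C_P ||u'||_L².


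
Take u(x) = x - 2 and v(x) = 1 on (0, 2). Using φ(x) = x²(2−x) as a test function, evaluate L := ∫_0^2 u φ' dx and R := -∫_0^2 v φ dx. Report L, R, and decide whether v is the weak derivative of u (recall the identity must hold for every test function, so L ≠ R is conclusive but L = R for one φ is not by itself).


LHS = -4/3, RHS = -4/3. Yes, v = u' weakly.

u(x) = x - 2, classical derivative u'(x) = 1.
φ(x) = x²(2−x), so φ'(x) = x*(4 - 3*x).
Note φ(0) = φ(2) = 0, so the boundary term u·φ vanishes.
LHS = ∫_0^2 u(x) φ'(x) dx = ∫_0^2 (-3*x^3 + 10*x^2 - 8*x) dx. Term by term:
  ∫_0^2 -3*x^3 dx = -12;  ∫_0^2 10*x^2 dx = 80/3;  ∫_0^2 -8*x dx = -16.
Sum: -12 + 80/3 − 16 = -4/3.
So LHS = -4/3.
∫_0^2 v(x) φ(x) dx = ∫_0^2 (-x^3 + 2*x^2) dx. Term by term:
  ∫_0^2 -x^3 dx = -4;  ∫_0^2 2*x^2 dx = 16/3.
Sum: -4 + 16/3 = 4/3.
So RHS = -∫_0^2 v(x) φ(x) dx = -4/3.
LHS = RHS, so the identity holds for this test φ.
Moreover u is smooth here and v(x) = u'(x) = 1 pointwise, so the identity holds for every test function. Hence v is the weak derivative of u.


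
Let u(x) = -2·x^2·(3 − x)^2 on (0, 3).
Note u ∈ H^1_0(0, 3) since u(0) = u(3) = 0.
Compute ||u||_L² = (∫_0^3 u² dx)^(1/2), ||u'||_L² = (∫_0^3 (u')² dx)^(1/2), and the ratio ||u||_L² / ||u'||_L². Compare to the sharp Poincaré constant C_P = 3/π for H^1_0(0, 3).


||u||_L² / ||u'||_L² = sqrt(3)/2 < C_P = 3/π.

u(x) = -2·x^2·(3 − x)^2, so u'(x) = 4*x*(x*(3 - x) - (x - 3)^2).
u(x) = -2·x^2·(3 − x)^2 vanishes at x = 0 and x = 3, so u ∈ H^1_0(0, 3). Differentiate via the product rule and integrate the resulting polynomials term by term.
  ∫_0^3 u² dx = ∫_0^3 (4*x^8 - 48*x^7 + 216*x^6 - 432*x^5 + 324*x^4) dx. Term by term:
    ∫_0^3 4*x^8 dx = 8748;  ∫_0^3 -48*x^7 dx = -39366;  ∫_0^3 216*x^6 dx = 472392/7;
    ∫_0^3 -432*x^5 dx = -52488;  ∫_0^3 324*x^4 dx = 78732/5.
  Sum: 8748 − 39366 + 472392/7 − 52488 + 78732/5 = 4374/35.
  ∫_0^3 (u')² dx = ∫_0^3 (64*x^6 - 576*x^5 + 1872*x^4 - 2592*x^3 + 1296*x^2) dx. Term by term:
    ∫_0^3 64*x^6 dx = 139968/7;  ∫_0^3 -576*x^5 dx = -69984;  ∫_0^3 1872*x^4 dx = 454896/5;
    ∫_0^3 -2592*x^3 dx = -52488;  ∫_0^3 1296*x^2 dx = 11664.
  Sum: 139968/7 − 69984 + 454896/5 − 52488 + 11664 = 5832/35.
∫_0^3 u² dx = 4374/35, so ||u||_L² = 27*sqrt(210)/35.
∫_0^3 (u')² dx = 5832/35, so ||u'||_L² = 54*sqrt(70)/35.
Ratio ||u||_L² / ||u'||_L² = sqrt(3)/2.
Sharp Poincaré constant on H^1_0(0, 3) is C_P = L/π = 3/π, achieved by sin(π/3·x).
A polynomial bump cannot attain the sharp Poincaré constant (only the first sine eigenfunction does), so the ratio is strictly less than C_P, consistent with ||u||_L² ≤ C_P ||u'||_L².


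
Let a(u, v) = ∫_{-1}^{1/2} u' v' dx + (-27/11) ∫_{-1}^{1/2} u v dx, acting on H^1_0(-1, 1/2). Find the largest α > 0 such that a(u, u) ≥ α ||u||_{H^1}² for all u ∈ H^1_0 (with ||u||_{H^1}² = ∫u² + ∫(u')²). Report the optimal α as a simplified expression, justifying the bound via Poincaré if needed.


α = (-243 + 44*π^2)/(11*(9 + 4*π^2))

Coercivity of a(·,·) on H^1_0(-1, 1/2) means a(u, u) ≥ α ||u||_{H^1}² for every u ∈ H^1_0.
The interval has length L = 3/2, and Poincaré/coercivity depend only on L. Here a(u, u) = ∫(u')² + (-27/11)·∫u².
Here c = -27/11 < 0 with |c| < (π/L)² = 4*π^2/9, so coercivity still holds. The condition a(u,u) ≥ α||u||_{H^1}² reads (1−α)∫(u')² ≥ (α−c)∫u². Any admissible α is ≤ 1 (rapidly oscillating u have ∫u²/∫(u')² → 0), and α = 1 would force 0 ≥ (1−c)∫u², impossible since c < 1; so 1−α > 0. By the sharp Poincaré inequality on H^1_0 of an interval of length L, ∫(u')² ≥ (π/L)²∫u² with equality for the first sine mode sin(π(x−x₀)/L) (x₀ the left endpoint), so the inequality holds for all u iff (1−α)(π/L)² ≥ α − c, i.e. α ≤ ((π/L)² + c)/((π/L)² + 1) = (1 + c(L/π)²)/(1 + (L/π)²). (Direct route, valid since c ≤ 0: Poincaré gives c∫u² ≥ c(L/π)²∫(u')², so a(u,u) ≥ (1 + c(L/π)²)∫(u')², while ||u||_{H^1}² ≤ (1 + (L/π)²)∫(u')²; dividing yields the same α.) With (π/L)² = 4*π^2/9 and c = -27/11, the largest admissible constant is α = ((π/L)² + c)/((π/L)² + 1).
Simplifying, α = (-243 + 44*π^2)/(11*(9 + 4*π^2)).


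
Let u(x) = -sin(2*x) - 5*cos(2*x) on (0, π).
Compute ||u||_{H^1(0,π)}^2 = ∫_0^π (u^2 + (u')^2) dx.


||u||_{H^1(0,π)}^2 = 65*π

u'(x) = 10*sin(2*x) - 2*cos(2*x).
Expand u² and (u')² and integrate term by term on (0, π), using: for integers n ≥ 1, ∫_0^π sin²(nx) dx = ∫_0^π cos²(nx) dx = π/2; for n ≠ n', ∫_0^π sin(nx)sin(n'x) dx = ∫_0^π cos(nx)cos(n'x) dx = 0; and by product-to-sum, ∫_0^π sin(nx)cos(n'x) dx = ½∫_0^π [sin((n+n')x) + sin((n−n')x)] dx, which is 0 when n+n' is even and 2n/(n²−n'²) when n+n' is odd (it need not vanish on (0, π)).
  u² squared terms: (-1)²·∫sin(2x)² dx = 1·π/2 = π/2;  (-5)²·∫cos(2x)² dx = 25·π/2 = 25*π/2.
  u² cross terms: 2·(-1)·(-5)·∫sin(2x)·cos(2x) dx = 10·(0) = 0.
  So ∫_0^π u² dx = π/2 + 25*π/2 + 0 = 13*π.
  (u')² squared terms: (-2)²·∫cos(2x)² dx = 4·π/2 = 2*π;  (10)²·∫sin(2x)² dx = 100·π/2 = 50*π.
  (u')² cross terms: 2·(-2)·(10)·∫cos(2x)·sin(2x) dx = -40·(0) = 0.
  So ∫_0^π (u')² dx = 2*π + 50*π + 0 = 52*π.
||u||_{H^1}^2 = (13*π) + (52*π) = 65*π.


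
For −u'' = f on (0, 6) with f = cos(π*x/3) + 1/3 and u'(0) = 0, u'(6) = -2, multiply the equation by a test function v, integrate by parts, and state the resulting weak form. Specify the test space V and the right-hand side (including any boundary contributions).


V = H^1(0, 6) (v unrestricted at boundary; u is determined up to an additive constant); weak form: ∫_0^6 u'v' dx = ∫_0^6 (cos(π*x/3) + 1/3) v dx − 2·v(6) for all v ∈ V.

Multiply both sides by a test function v and integrate from 0 to 6:
  ∫_0^6 −u''(x) v(x) dx = ∫_0^6 f(x) v(x) dx.
Integrate the LHS by parts once:
  ∫_0^6 −u'' v dx = −[u'(x) v(x)]_0^6 + ∫_0^6 u'(x) v'(x) dx.
Thus ∫_0^6 u'(x) v'(x) dx = ∫_0^6 f(x) v(x) dx + [u'(x) v(x)]_0^6.
Choose V so that boundary terms are either known or forced to vanish.
u has inhomogeneous Neumann u'(0) = 0, u'(6) = -2. [u' v]_0^6 = (-2)·v(6) − (0)·v(0) = − 2·v(6). Take V = H^1(0, 6); boundary term becomes part of RHS.
Weak formulation: find u (satisfying any essential BC) such that ∫_0^6 u'(x) v'(x) dx = ∫_0^6 f v dx − 2·v(6) for all v ∈ V (Neumann data are natural BCs: they enter the RHS as boundary terms).
Substituting f(x) = cos(π*x/3) + 1/3, the right-hand side is ∫_0^6 (cos(π*x/3) + 1/3) v dx − 2·v(6).
Compatibility check (pure Neumann): taking v ≡ 1 ∈ V gives 0 = ∫_0^6 f dx + (-2) − (0), i.e. ∫_0^6 f dx must equal u'(0) − u'(6) = 2. Indeed ∫_0^6 (cos(π*x/3) + 1/3) dx = 2, so the data are compatible. The solution is then unique only up to an additive constant (fix it e.g. by requiring ∫_0^6 u dx = 0).


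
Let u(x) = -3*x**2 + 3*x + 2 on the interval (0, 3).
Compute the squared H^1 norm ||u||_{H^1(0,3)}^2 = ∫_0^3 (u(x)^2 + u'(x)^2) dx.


||u||_{H^1}^2 = 3009/10

The H^1 norm (squared) on an interval (0, L) is
  ||u||_{H^1}^2 = ∫_0^L u(x)^2 dx + ∫_0^L u'(x)^2 dx.
Compute u'(x) = 3 - 6*x.
Then u(x)^2 = 9*x**4 - 18*x**3 - 3*x**2 + 12*x + 4 and u'(x)^2 = 36*x**2 - 36*x + 9.
Integrate each monomial from 0 to 3 using ∫_0^3 c·x^n dx = c·3^(n+1)/(n+1):
  ∫_0^3 u(x)^2 dx = ∫_0^3 (9*x^4 - 18*x^3 - 3*x^2 + 12*x + 4) dx. Term by term:
    ∫_0^3 9*x^4 dx = 2187/5;  ∫_0^3 -18*x^3 dx = -729/2;  ∫_0^3 -3*x^2 dx = -27;
    ∫_0^3 12*x dx = 54;  ∫_0^3 4 dx = 12.
  Sum: 2187/5 − 729/2 − 27 + 54 + 12 = 1119/10.
  ∫_0^3 u'(x)^2 dx = ∫_0^3 (36*x^2 - 36*x + 9) dx. Term by term:
    ∫_0^3 36*x^2 dx = 324;  ∫_0^3 -36*x dx = -162;  ∫_0^3 9 dx = 27.
  Sum: 324 − 162 + 27 = 189.
Adding: ||u||_{H^1}^2 = 1119/10 + 189 = 3009/10.


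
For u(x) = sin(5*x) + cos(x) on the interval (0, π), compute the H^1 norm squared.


||u||_{H^1(0,π)}^2 = 14*π

u'(x) = -sin(x) + 5*cos(5*x).
Expand u² and (u')² and integrate term by term on (0, π), using: for integers n ≥ 1, ∫_0^π sin²(nx) dx = ∫_0^π cos²(nx) dx = π/2; for n ≠ n', ∫_0^π sin(nx)sin(n'x) dx = ∫_0^π cos(nx)cos(n'x) dx = 0; and by product-to-sum, ∫_0^π sin(nx)cos(n'x) dx = ½∫_0^π [sin((n+n')x) + sin((n−n')x)] dx, which is 0 when n+n' is even and 2n/(n²−n'²) when n+n' is odd (it need not vanish on (0, π)).
  u² squared terms: (1)²·∫cos(x)² dx = 1·π/2 = π/2;  (1)²·∫sin(5x)² dx = 1·π/2 = π/2.
  u² cross terms: 2·(1)·(1)·∫cos(x)·sin(5x) dx = 2·(0) = 0.
  So ∫_0^π u² dx = π/2 + π/2 + 0 = π.
  (u')² squared terms: (-1)²·∫sin(x)² dx = 1·π/2 = π/2;  (5)²·∫cos(5x)² dx = 25·π/2 = 25*π/2.
  (u')² cross terms: 2·(-1)·(5)·∫sin(x)·cos(5x) dx = -10·(0) = 0.
  So ∫_0^π (u')² dx = π/2 + 25*π/2 + 0 = 13*π.
||u||_{H^1}^2 = (π) + (13*π) = 14*π.


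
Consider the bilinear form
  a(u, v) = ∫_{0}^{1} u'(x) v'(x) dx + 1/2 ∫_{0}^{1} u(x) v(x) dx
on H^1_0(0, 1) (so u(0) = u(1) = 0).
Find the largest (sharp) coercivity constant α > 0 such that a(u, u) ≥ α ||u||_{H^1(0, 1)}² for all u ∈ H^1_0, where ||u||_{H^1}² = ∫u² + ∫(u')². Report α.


α = (1/2 + π^2)/(1 + π^2)

Coercivity of a(·,·) on H^1_0(0, 1) means a(u, u) ≥ α ||u||_{H^1}² for every u ∈ H^1_0.
The interval has length L = 1, and Poincaré/coercivity depend only on L. Here a(u, u) = ∫(u')² + (1/2)·∫u².
Here 0 < c = 1/2 < 1. The condition a(u,u) ≥ α||u||_{H^1}² reads (1−α)∫(u')² ≥ (α−c)∫u². Any admissible α is ≤ 1 (rapidly oscillating u have ∫u²/∫(u')² → 0), and α = 1 would force 0 ≥ (1−c)∫u², impossible since c < 1; so 1−α > 0. By the sharp Poincaré inequality on H^1_0 of an interval of length L, ∫(u')² ≥ (π/L)²∫u² with equality for the first sine mode sin(π(x−x₀)/L) (x₀ the left endpoint), so the inequality holds for all u iff (1−α)(π/L)² ≥ α − c, i.e. α ≤ ((π/L)² + c)/((π/L)² + 1) = (1 + c(L/π)²)/(1 + (L/π)²). With (π/L)² = π^2 and c = 1/2, the largest admissible constant is α = ((π/L)² + c)/((π/L)² + 1).
Simplifying, α = (1/2 + π^2)/(1 + π^2).


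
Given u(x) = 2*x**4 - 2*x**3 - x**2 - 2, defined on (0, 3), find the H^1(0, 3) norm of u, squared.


||u||_{H^1}^2 = 405672/35

The H^1 norm (squared) on an interval (0, L) is
  ||u||_{H^1}^2 = ∫_0^L u(x)^2 dx + ∫_0^L u'(x)^2 dx.
Compute u'(x) = 8*x**3 - 6*x**2 - 2*x.
Then u(x)^2 = 4*x**8 - 8*x**7 + 4*x**5 - 7*x**4 + 8*x**3 + 4*x**2 + 4 and u'(x)^2 = 64*x**6 - 96*x**5 + 4*x**4 + 24*x**3 + 4*x**2.
Integrate each monomial from 0 to 3 using ∫_0^3 c·x^n dx = c·3^(n+1)/(n+1):
  ∫_0^3 u(x)^2 dx = ∫_0^3 (4*x^8 - 8*x^7 + 4*x^5 - 7*x^4 + 8*x^3 + 4*x^2 + 4) dx. Term by term:
    ∫_0^3 4*x^8 dx = 8748;  ∫_0^3 -8*x^7 dx = -6561;  ∫_0^3 4*x^5 dx = 486;
    ∫_0^3 -7*x^4 dx = -1701/5;  ∫_0^3 8*x^3 dx = 162;  ∫_0^3 4*x^2 dx = 36;
    ∫_0^3 4 dx = 12.
  Sum: 8748 − 6561 + 486 − 1701/5 + 162 + 36 + 12 = 12714/5.
  ∫_0^3 u'(x)^2 dx = ∫_0^3 (64*x^6 - 96*x^5 + 4*x^4 + 24*x^3 + 4*x^2) dx. Term by term:
    ∫_0^3 64*x^6 dx = 139968/7;  ∫_0^3 -96*x^5 dx = -11664;  ∫_0^3 4*x^4 dx = 972/5;
    ∫_0^3 24*x^3 dx = 486;  ∫_0^3 4*x^2 dx = 36.
  Sum: 139968/7 − 11664 + 972/5 + 486 + 36 = 316674/35.
Adding: ||u||_{H^1}^2 = 12714/5 + 316674/35 = 405672/35.


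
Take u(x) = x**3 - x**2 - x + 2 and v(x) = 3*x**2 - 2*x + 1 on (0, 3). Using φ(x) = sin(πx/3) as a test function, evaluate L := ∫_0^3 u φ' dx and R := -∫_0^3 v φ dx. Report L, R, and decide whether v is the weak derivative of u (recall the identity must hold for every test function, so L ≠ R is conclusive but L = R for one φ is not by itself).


LHS = -57/π + 324/π^3, RHS = -69/π + 324/π^3. No, v is not the weak derivative of u.

u(x) = x**3 - x**2 - x + 2, classical derivative u'(x) = 3*x**2 - 2*x - 1.
φ(x) = sin(πx/3), so φ'(x) = π*cos(π*x/3)/3.
Note φ(0) = φ(3) = 0, so the boundary term u·φ vanishes.
LHS = ∫_0^3 u(x) φ'(x) dx = ∫_0^3 (π*x^3*cos(π*x/3)/3 - π*x^2*cos(π*x/3)/3 - π*x*cos(π*x/3)/3 + 2*π*cos(π*x/3)/3) dx. Term by term:
  ∫_0^3 2*π*cos(π*x/3)/3 dx = 0;  ∫_0^3 -π*x*cos(π*x/3)/3 dx = 6/π;  ∫_0^3 -π*x^2*cos(π*x/3)/3 dx = 18/π;
  ∫_0^3 π*x^3*cos(π*x/3)/3 dx = -81/π + 324/π^3.
Sum: 0 + 6/π + 18/π + -81/π + 324/π^3 = -57/π + 324/π^3.
So LHS = -57/π + 324/π^3.
∫_0^3 v(x) φ(x) dx = ∫_0^3 (3*x^2*sin(π*x/3) - 2*x*sin(π*x/3) + sin(π*x/3)) dx. Term by term:
  ∫_0^3 -2*x*sin(π*x/3) dx = -18/π;  ∫_0^3 3*x^2*sin(π*x/3) dx = -324/π^3 + 81/π;  ∫_0^3 sin(π*x/3) dx = 6/π.
Sum: -18/π + -324/π^3 + 81/π + 6/π = -324/π^3 + 69/π.
So RHS = -∫_0^3 v(x) φ(x) dx = -69/π + 324/π^3.
LHS − RHS = 12/π ≠ 0, so the identity fails.
(For a valid weak derivative the identity must hold for EVERY test function, in particular this one. The failure shows v is NOT the weak derivative of u.)
Correct weak derivative would be u'(x) = 3*x**2 - 2*x - 1.


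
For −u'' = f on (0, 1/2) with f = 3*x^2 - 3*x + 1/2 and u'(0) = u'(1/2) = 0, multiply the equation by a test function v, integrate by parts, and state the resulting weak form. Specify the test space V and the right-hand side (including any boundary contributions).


V = H^1(0, 1/2) (no boundary constraint on v; u is determined up to an additive constant); weak form: ∫_0^1/2 u'v' dx = ∫_0^1/2 (3*x^2 - 3*x + 1/2) v dx for all v ∈ V.

Multiply both sides by a test function v and integrate from 0 to 1/2:
  ∫_0^1/2 −u''(x) v(x) dx = ∫_0^1/2 f(x) v(x) dx.
Integrate the LHS by parts once:
  ∫_0^1/2 −u'' v dx = −[u'(x) v(x)]_0^1/2 + ∫_0^1/2 u'(x) v'(x) dx.
Thus ∫_0^1/2 u'(x) v'(x) dx = ∫_0^1/2 f(x) v(x) dx + [u'(x) v(x)]_0^1/2.
Choose V so that boundary terms are either known or forced to vanish.
u has homogeneous Neumann: u'(0) = u'(1/2) = 0. So [u' v]_0^1/2 = 0·v(1/2) − 0·v(0) = 0 for any v; take V = H^1(0, 1/2).
Weak formulation: find u (satisfying any essential BC) such that ∫_0^1/2 u'(x) v'(x) dx = ∫_0^1/2 f v dx for all v ∈ V (homogeneous Neumann, so boundary terms vanish).
Substituting f(x) = 3*x^2 - 3*x + 1/2, the right-hand side is ∫_0^1/2 (3*x^2 - 3*x + 1/2) v dx.
Compatibility check (pure Neumann): taking v ≡ 1 ∈ V gives 0 = ∫_0^1/2 f dx + (0) − (0), i.e. ∫_0^1/2 f dx must equal u'(0) − u'(1/2) = 0. Indeed ∫_0^1/2 (3*x^2 - 3*x + 1/2) dx = 0, so the data are compatible. The solution is then unique only up to an additive constant (fix it e.g. by requiring ∫_0^1/2 u dx = 0).


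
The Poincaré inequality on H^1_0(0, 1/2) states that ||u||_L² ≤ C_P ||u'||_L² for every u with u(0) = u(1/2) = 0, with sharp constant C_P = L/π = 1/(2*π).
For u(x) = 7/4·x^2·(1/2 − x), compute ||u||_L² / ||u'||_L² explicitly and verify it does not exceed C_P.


||u||_L² / ||u'||_L² = sqrt(14)/28 < C_P = 1/(2*π).

u(x) = 7/4·x^2·(1/2 − x), so u'(x) = 7*x*(1 - 3*x)/4.
u(x) = 7/4·x^2·(1/2 − x) vanishes at x = 0 and x = 1/2, so u ∈ H^1_0(0, 1/2). Differentiate via the product rule and integrate the resulting polynomials term by term.
  ∫_0^1/2 u² dx = ∫_0^1/2 (49*x^6/16 - 49*x^5/16 + 49*x^4/64) dx. Term by term:
    ∫_0^1/2 49*x^6/16 dx = 7/2048;  ∫_0^1/2 -49*x^5/16 dx = -49/6144;  ∫_0^1/2 49*x^4/64 dx = 49/10240.
  Sum: 7/2048 − 49/6144 + 49/10240 = 7/30720.
  ∫_0^1/2 (u')² dx = ∫_0^1/2 (441*x^4/16 - 147*x^3/8 + 49*x^2/16) dx. Term by term:
    ∫_0^1/2 441*x^4/16 dx = 441/2560;  ∫_0^1/2 -147*x^3/8 dx = -147/512;  ∫_0^1/2 49*x^2/16 dx = 49/384.
  Sum: 441/2560 − 147/512 + 49/384 = 49/3840.
∫_0^1/2 u² dx = 7/30720, so ||u||_L² = sqrt(210)/960.
∫_0^1/2 (u')² dx = 49/3840, so ||u'||_L² = 7*sqrt(15)/240.
Ratio ||u||_L² / ||u'||_L² = sqrt(14)/28.
Sharp Poincaré constant on H^1_0(0, 1/2) is C_P = L/π = 1/(2*π), achieved by sin(2*π·x).
A polynomial bump cannot attain the sharp Poincaré constant (only the first sine eigenfunction does), so the ratio is strictly less than C_P, consistent with ||u||_L² ≤ C_P ||u'||_L².


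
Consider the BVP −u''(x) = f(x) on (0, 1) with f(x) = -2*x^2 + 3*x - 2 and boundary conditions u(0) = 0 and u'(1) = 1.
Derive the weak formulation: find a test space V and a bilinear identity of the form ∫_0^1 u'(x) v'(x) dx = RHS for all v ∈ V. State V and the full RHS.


V = {v ∈ H^1(0, 1) : v(0) = 0} (test functions vanish at x = 0 where u is specified); weak form: ∫_0^1 u'v' dx = ∫_0^1 (-2*x^2 + 3*x - 2) v dx + v(1) for all v ∈ V.

Multiply both sides by a test function v and integrate from 0 to 1:
  ∫_0^1 −u''(x) v(x) dx = ∫_0^1 f(x) v(x) dx.
Integrate the LHS by parts once:
  ∫_0^1 −u'' v dx = −[u'(x) v(x)]_0^1 + ∫_0^1 u'(x) v'(x) dx.
Thus ∫_0^1 u'(x) v'(x) dx = ∫_0^1 f(x) v(x) dx + [u'(x) v(x)]_0^1.
Choose V so that boundary terms are either known or forced to vanish.
Mixed BC: u(0) = 0 (Dirichlet) and u'(1) = 1 (Neumann). Define V = {v ∈ H^1(0, 1) : v(0) = 0}. Then [u' v]_0^1 = u'(1)·v(1) − u'(0)·0 = v(1).
Weak formulation: find u (satisfying any essential BC) such that ∫_0^1 u'(x) v'(x) dx = ∫_0^1 f v dx + v(1) for all v ∈ V (Dirichlet at 0 absorbed into V; Neumann datum at x = 1 contributes the boundary term).
Substituting f(x) = -2*x^2 + 3*x - 2, the right-hand side is ∫_0^1 (-2*x^2 + 3*x - 2) v dx + v(1).


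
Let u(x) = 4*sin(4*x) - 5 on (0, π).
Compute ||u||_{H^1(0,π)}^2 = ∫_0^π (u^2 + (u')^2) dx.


||u||_{H^1(0,π)}^2 = 161*π

u'(x) = 16*cos(4*x).
Expand u² and (u')² and integrate term by term on (0, π), using: for integers n ≥ 1, ∫_0^π sin²(nx) dx = ∫_0^π cos²(nx) dx = π/2; for n ≠ n', ∫_0^π sin(nx)sin(n'x) dx = ∫_0^π cos(nx)cos(n'x) dx = 0; and by product-to-sum, ∫_0^π sin(nx)cos(n'x) dx = ½∫_0^π [sin((n+n')x) + sin((n−n')x)] dx, which is 0 when n+n' is even and 2n/(n²−n'²) when n+n' is odd (it need not vanish on (0, π)). For the constant mode: ∫_0^π 1 dx = π, ∫_0^π cos(nx) dx = 0, ∫_0^π sin(nx) dx = (1−(−1)^n)/n.
  u² squared terms: (-5)²·∫1 dx = 25·π = 25*π;  (4)²·∫sin(4x)² dx = 16·π/2 = 8*π.
  u² cross terms: 2·(-5)·(4)·∫1·sin(4x) dx = -40·(0) = 0.
  So ∫_0^π u² dx = 25*π + 8*π + 0 = 33*π.
  (u')² squared terms: (16)²·∫cos(4x)² dx = 256·π/2 = 128*π.
  So ∫_0^π (u')² dx = 128*π.
||u||_{H^1}^2 = (33*π) + (128*π) = 161*π.


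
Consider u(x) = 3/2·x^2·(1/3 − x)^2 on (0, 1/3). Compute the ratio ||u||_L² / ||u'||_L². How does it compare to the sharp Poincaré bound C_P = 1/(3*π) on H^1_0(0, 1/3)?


||u||_L² / ||u'||_L² = sqrt(3)/18 < C_P = 1/(3*π).

u(x) = 3/2·x^2·(1/3 − x)^2, so u'(x) = x*(3*x - 1)*(6*x - 1)/3.
u(x) = 3/2·x^2·(1/3 − x)^2 vanishes at x = 0 and x = 1/3, so u ∈ H^1_0(0, 1/3). Differentiate via the product rule and integrate the resulting polynomials term by term.
  ∫_0^1/3 u² dx = ∫_0^1/3 (9*x^8/4 - 3*x^7 + 3*x^6/2 - x^5/3 + x^4/36) dx. Term by term:
    ∫_0^1/3 9*x^8/4 dx = 1/78732;  ∫_0^1/3 -3*x^7 dx = -1/17496;  ∫_0^1/3 3*x^6/2 dx = 1/10206;
    ∫_0^1/3 -x^5/3 dx = -1/13122;  ∫_0^1/3 x^4/36 dx = 1/43740.
  Sum: 1/78732 − 1/17496 + 1/10206 − 1/13122 + 1/43740 = 1/5511240.
  ∫_0^1/3 (u')² dx = ∫_0^1/3 (36*x^6 - 36*x^5 + 13*x^4 - 2*x^3 + x^2/9) dx. Term by term:
    ∫_0^1/3 36*x^6 dx = 4/1701;  ∫_0^1/3 -36*x^5 dx = -2/243;  ∫_0^1/3 13*x^4 dx = 13/1215;
    ∫_0^1/3 -2*x^3 dx = -1/162;  ∫_0^1/3 x^2/9 dx = 1/729.
  Sum: 4/1701 − 2/243 + 13/1215 − 1/162 + 1/729 = 1/51030.
∫_0^1/3 u² dx = 1/5511240, so ||u||_L² = sqrt(210)/34020.
∫_0^1/3 (u')² dx = 1/51030, so ||u'||_L² = sqrt(70)/1890.
Ratio ||u||_L² / ||u'||_L² = sqrt(3)/18.
Sharp Poincaré constant on H^1_0(0, 1/3) is C_P = L/π = 1/(3*π), achieved by sin(3*π·x).
A polynomial bump cannot attain the sharp Poincaré constant (only the first sine eigenfunction does), so the ratio is strictly less than C_P, consistent with ||u||_L² ≤ C_P ||u'||_L².


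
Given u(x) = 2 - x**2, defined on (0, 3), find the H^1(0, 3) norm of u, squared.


||u||_{H^1}^2 = 303/5

The H^1 norm (squared) on an interval (0, L) is
  ||u||_{H^1}^2 = ∫_0^L u(x)^2 dx + ∫_0^L u'(x)^2 dx.
Compute u'(x) = -2*x.
Then u(x)^2 = x**4 - 4*x**2 + 4 and u'(x)^2 = 4*x**2.
Integrate each monomial from 0 to 3 using ∫_0^3 c·x^n dx = c·3^(n+1)/(n+1):
  ∫_0^3 u(x)^2 dx = ∫_0^3 (x^4 - 4*x^2 + 4) dx. Term by term:
    ∫_0^3 x^4 dx = 243/5;  ∫_0^3 -4*x^2 dx = -36;  ∫_0^3 4 dx = 12.
  Sum: 243/5 − 36 + 12 = 123/5.
  ∫_0^3 u'(x)^2 dx = ∫_0^3 (4*x^2) dx. Term by term:
    ∫_0^3 4*x^2 dx = 36.
Adding: ||u||_{H^1}^2 = 123/5 + 36 = 303/5.


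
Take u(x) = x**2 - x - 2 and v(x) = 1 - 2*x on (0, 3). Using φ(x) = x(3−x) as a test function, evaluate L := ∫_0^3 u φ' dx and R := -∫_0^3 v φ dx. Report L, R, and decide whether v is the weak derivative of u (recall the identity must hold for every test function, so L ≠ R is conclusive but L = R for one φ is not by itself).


LHS = -9, RHS = 9. No, v is not the weak derivative of u.

u(x) = x**2 - x - 2, classical derivative u'(x) = 2*x - 1.
φ(x) = x(3−x), so φ'(x) = 3 - 2*x.
Note φ(0) = φ(3) = 0, so the boundary term u·φ vanishes.
LHS = ∫_0^3 u(x) φ'(x) dx = ∫_0^3 (-2*x^3 + 5*x^2 + x - 6) dx. Term by term:
  ∫_0^3 -2*x^3 dx = -81/2;  ∫_0^3 5*x^2 dx = 45;  ∫_0^3 x dx = 9/2;
  ∫_0^3 -6 dx = -18.
Sum: -81/2 + 45 + 9/2 − 18 = -9.
So LHS = -9.
∫_0^3 v(x) φ(x) dx = ∫_0^3 (2*x^3 - 7*x^2 + 3*x) dx. Term by term:
  ∫_0^3 2*x^3 dx = 81/2;  ∫_0^3 -7*x^2 dx = -63;  ∫_0^3 3*x dx = 27/2.
Sum: 81/2 − 63 + 27/2 = -9.
So RHS = -∫_0^3 v(x) φ(x) dx = 9.
LHS − RHS = -18 ≠ 0, so the identity fails.
(For a valid weak derivative the identity must hold for EVERY test function, in particular this one. The failure shows v is NOT the weak derivative of u.)
Correct weak derivative would be u'(x) = 2*x - 1.


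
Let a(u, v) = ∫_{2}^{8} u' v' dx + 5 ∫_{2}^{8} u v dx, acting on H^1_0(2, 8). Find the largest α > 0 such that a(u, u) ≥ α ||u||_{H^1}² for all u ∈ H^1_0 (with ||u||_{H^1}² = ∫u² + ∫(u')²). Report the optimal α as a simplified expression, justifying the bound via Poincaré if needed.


α = 1

Coercivity of a(·,·) on H^1_0(2, 8) means a(u, u) ≥ α ||u||_{H^1}² for every u ∈ H^1_0.
The interval has length L = 6, and Poincaré/coercivity depend only on L. Here a(u, u) = ∫(u')² + (5)·∫u².
Here c = 5 ≥ 1, so a(u,u) = ∫(u')² + c∫u² ≥ ∫(u')² + ∫u² = ||u||_{H^1}², i.e. α = 1 works. No larger α is possible: a(u,u) ≥ α||u||_{H^1}² means (1−α)∫(u')² ≥ (α−c)∫u², and for the modes u_n = sin(nπ(x−x₀)/L) (x₀ the left endpoint) one has ∫u_n²/∫(u_n')² = (L/(nπ))² → 0, so a(u_n,u_n)/||u_n||_{H^1}² → 1. Hence the optimal constant is α = 1.
Therefore α = 1.


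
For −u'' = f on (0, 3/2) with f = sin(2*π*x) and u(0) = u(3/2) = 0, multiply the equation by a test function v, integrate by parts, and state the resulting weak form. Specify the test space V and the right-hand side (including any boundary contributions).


V = H^1_0(0, 3/2) (so v(0) = v(3/2) = 0); weak form: ∫_0^3/2 u'v' dx = ∫_0^3/2 (sin(2*π*x)) v dx for all v ∈ V.

Multiply both sides by a test function v and integrate from 0 to 3/2:
  ∫_0^3/2 −u''(x) v(x) dx = ∫_0^3/2 f(x) v(x) dx.
Integrate the LHS by parts once:
  ∫_0^3/2 −u'' v dx = −[u'(x) v(x)]_0^3/2 + ∫_0^3/2 u'(x) v'(x) dx.
Thus ∫_0^3/2 u'(x) v'(x) dx = ∫_0^3/2 f(x) v(x) dx + [u'(x) v(x)]_0^3/2.
Choose V so that boundary terms are either known or forced to vanish.
u is Dirichlet: u(0) = u(3/2) = 0. Let V = H^1_0(0, 3/2); then v(0) = v(3/2) = 0, and [u' v]_0^3/2 = 0.
Weak formulation: find u (satisfying any essential BC) such that ∫_0^3/2 u'(x) v'(x) dx = ∫_0^3/2 f v dx for all v ∈ V.
Substituting f(x) = sin(2*π*x), the right-hand side is ∫_0^3/2 (sin(2*π*x)) v dx.


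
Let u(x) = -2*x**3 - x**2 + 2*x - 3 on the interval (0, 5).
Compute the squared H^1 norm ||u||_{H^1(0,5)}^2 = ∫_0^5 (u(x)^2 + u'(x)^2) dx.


||u||_{H^1}^2 = 543080/7

The H^1 norm (squared) on an interval (0, L) is
  ||u||_{H^1}^2 = ∫_0^L u(x)^2 dx + ∫_0^L u'(x)^2 dx.
Compute u'(x) = -6*x**2 - 2*x + 2.
Then u(x)^2 = 4*x**6 + 4*x**5 - 7*x**4 + 8*x**3 + 10*x**2 - 12*x + 9 and u'(x)^2 = 36*x**4 + 24*x**3 - 20*x**2 - 8*x + 4.
Integrate each monomial from 0 to 5 using ∫_0^5 c·x^n dx = c·5^(n+1)/(n+1):
  ∫_0^5 u(x)^2 dx = ∫_0^5 (4*x^6 + 4*x^5 - 7*x^4 + 8*x^3 + 10*x^2 - 12*x + 9) dx. Term by term:
    ∫_0^5 4*x^6 dx = 312500/7;  ∫_0^5 4*x^5 dx = 31250/3;  ∫_0^5 -7*x^4 dx = -4375;
    ∫_0^5 8*x^3 dx = 1250;  ∫_0^5 10*x^2 dx = 1250/3;  ∫_0^5 -12*x dx = -150;
    ∫_0^5 9 dx = 45.
  Sum: 312500/7 + 31250/3 − 4375 + 1250 + 1250/3 − 150 + 45 = 1097170/21.
  ∫_0^5 u'(x)^2 dx = ∫_0^5 (36*x^4 + 24*x^3 - 20*x^2 - 8*x + 4) dx. Term by term:
    ∫_0^5 36*x^4 dx = 22500;  ∫_0^5 24*x^3 dx = 3750;  ∫_0^5 -20*x^2 dx = -2500/3;
    ∫_0^5 -8*x dx = -100;  ∫_0^5 4 dx = 20.
  Sum: 22500 + 3750 − 2500/3 − 100 + 20 = 76010/3.
Adding: ||u||_{H^1}^2 = 1097170/21 + 76010/3 = 543080/7.


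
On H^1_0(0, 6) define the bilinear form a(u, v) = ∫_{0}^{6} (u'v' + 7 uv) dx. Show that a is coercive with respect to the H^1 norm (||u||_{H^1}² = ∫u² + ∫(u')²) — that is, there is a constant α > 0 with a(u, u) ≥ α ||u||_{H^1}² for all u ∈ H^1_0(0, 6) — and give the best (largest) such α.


α = 1

Coercivity of a(·,·) on H^1_0(0, 6) means a(u, u) ≥ α ||u||_{H^1}² for every u ∈ H^1_0.
The interval has length L = 6, and Poincaré/coercivity depend only on L. Here a(u, u) = ∫(u')² + (7)·∫u².
Here c = 7 ≥ 1, so a(u,u) = ∫(u')² + c∫u² ≥ ∫(u')² + ∫u² = ||u||_{H^1}², i.e. α = 1 works. No larger α is possible: a(u,u) ≥ α||u||_{H^1}² means (1−α)∫(u')² ≥ (α−c)∫u², and for the modes u_n = sin(nπ(x−x₀)/L) (x₀ the left endpoint) one has ∫u_n²/∫(u_n')² = (L/(nπ))² → 0, so a(u_n,u_n)/||u_n||_{H^1}² → 1. Hence the optimal constant is α = 1.
Therefore α = 1.


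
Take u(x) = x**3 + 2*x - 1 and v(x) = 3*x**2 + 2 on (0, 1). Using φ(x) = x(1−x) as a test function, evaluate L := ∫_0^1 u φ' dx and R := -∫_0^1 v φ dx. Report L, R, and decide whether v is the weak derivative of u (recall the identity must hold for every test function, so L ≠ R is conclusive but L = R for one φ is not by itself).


LHS = -29/60, RHS = -29/60. Yes, v = u' weakly.

u(x) = x**3 + 2*x - 1, classical derivative u'(x) = 3*x**2 + 2.
φ(x) = x(1−x), so φ'(x) = 1 - 2*x.
Note φ(0) = φ(1) = 0, so the boundary term u·φ vanishes.
LHS = ∫_0^1 u(x) φ'(x) dx = ∫_0^1 (-2*x^4 + x^3 - 4*x^2 + 4*x - 1) dx. Term by term:
  ∫_0^1 -2*x^4 dx = -2/5;  ∫_0^1 x^3 dx = 1/4;  ∫_0^1 -4*x^2 dx = -4/3;
  ∫_0^1 4*x dx = 2;  ∫_0^1 -1 dx = -1.
Sum: -2/5 + 1/4 − 4/3 + 2 − 1 = -29/60.
So LHS = -29/60.
∫_0^1 v(x) φ(x) dx = ∫_0^1 (-3*x^4 + 3*x^3 - 2*x^2 + 2*x) dx. Term by term:
  ∫_0^1 -3*x^4 dx = -3/5;  ∫_0^1 3*x^3 dx = 3/4;  ∫_0^1 -2*x^2 dx = -2/3;
  ∫_0^1 2*x dx = 1.
Sum: -3/5 + 3/4 − 2/3 + 1 = 29/60.
So RHS = -∫_0^1 v(x) φ(x) dx = -29/60.
LHS = RHS, so the identity holds for this test φ.
Moreover u is smooth here and v(x) = u'(x) = 3*x**2 + 2 pointwise, so the identity holds for every test function. Hence v is the weak derivative of u.


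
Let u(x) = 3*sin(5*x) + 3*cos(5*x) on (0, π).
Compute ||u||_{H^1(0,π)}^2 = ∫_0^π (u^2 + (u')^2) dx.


||u||_{H^1(0,π)}^2 = 234*π

u'(x) = -15*sin(5*x) + 15*cos(5*x).
Expand u² and (u')² and integrate term by term on (0, π), using: for integers n ≥ 1, ∫_0^π sin²(nx) dx = ∫_0^π cos²(nx) dx = π/2; for n ≠ n', ∫_0^π sin(nx)sin(n'x) dx = ∫_0^π cos(nx)cos(n'x) dx = 0; and by product-to-sum, ∫_0^π sin(nx)cos(n'x) dx = ½∫_0^π [sin((n+n')x) + sin((n−n')x)] dx, which is 0 when n+n' is even and 2n/(n²−n'²) when n+n' is odd (it need not vanish on (0, π)).
  u² squared terms: (3)²·∫cos(5x)² dx = 9·π/2 = 9*π/2;  (3)²·∫sin(5x)² dx = 9·π/2 = 9*π/2.
  u² cross terms: 2·(3)·(3)·∫cos(5x)·sin(5x) dx = 18·(0) = 0.
  So ∫_0^π u² dx = 9*π/2 + 9*π/2 + 0 = 9*π.
  (u')² squared terms: (-15)²·∫sin(5x)² dx = 225·π/2 = 225*π/2;  (15)²·∫cos(5x)² dx = 225·π/2 = 225*π/2.
  (u')² cross terms: 2·(-15)·(15)·∫sin(5x)·cos(5x) dx = -450·(0) = 0.
  So ∫_0^π (u')² dx = 225*π/2 + 225*π/2 + 0 = 225*π.
||u||_{H^1}^2 = (9*π) + (225*π) = 234*π.


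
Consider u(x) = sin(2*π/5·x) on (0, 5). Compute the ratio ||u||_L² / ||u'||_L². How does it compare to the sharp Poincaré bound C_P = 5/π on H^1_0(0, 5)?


||u||_L² / ||u'||_L² = 5/(2*π) < C_P = 5/π.

u(x) = sin(2*π/5·x), so u'(x) = 2*π*cos(2*π*x/5)/5.
Writing u(x) = A·sin(kπx/L) with A = 1 and k = 2, use ∫_0^L sin²(kπx/L) dx = L/2 and ∫_0^L cos²(kπx/L) dx = L/2.
u² = 1·sin²(2*π/5·x) and (u')² = 4*π^2/25·cos²(2*π/5·x), and each of sin², cos² integrates to L/2 = 5/2 over (0, 5).
∫_0^5 u² dx = 5/2, so ||u||_L² = sqrt(10)/2.
∫_0^5 (u')² dx = 2*π^2/5, so ||u'||_L² = sqrt(10)*π/5.
Ratio ||u||_L² / ||u'||_L² = 5/(2*π).
Sharp Poincaré constant on H^1_0(0, 5) is C_P = L/π = 5/π, achieved by sin(π/5·x).
This is the k = 2 harmonic; the ratio L/(kπ) is strictly less than C_P = L/π, consistent with the sharp inequality ||u||_L² ≤ C_P ||u'||_L².


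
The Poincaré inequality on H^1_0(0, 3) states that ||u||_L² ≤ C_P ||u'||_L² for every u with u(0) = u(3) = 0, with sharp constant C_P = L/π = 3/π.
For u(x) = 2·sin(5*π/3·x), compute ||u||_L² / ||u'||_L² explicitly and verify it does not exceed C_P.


||u||_L² / ||u'||_L² = 3/(5*π) < C_P = 3/π.

u(x) = 2·sin(5*π/3·x), so u'(x) = 10*π*cos(5*π*x/3)/3.
Writing u(x) = A·sin(kπx/L) with A = 2 and k = 5, use ∫_0^L sin²(kπx/L) dx = L/2 and ∫_0^L cos²(kπx/L) dx = L/2.
u² = 4·sin²(5*π/3·x) and (u')² = 100*π^2/9·cos²(5*π/3·x), and each of sin², cos² integrates to L/2 = 3/2 over (0, 3).
∫_0^3 u² dx = 6, so ||u||_L² = sqrt(6).
∫_0^3 (u')² dx = 50*π^2/3, so ||u'||_L² = 5*sqrt(6)*π/3.
Ratio ||u||_L² / ||u'||_L² = 3/(5*π).
Sharp Poincaré constant on H^1_0(0, 3) is C_P = L/π = 3/π, achieved by sin(π/3·x).
This is the k = 5 harmonic; the ratio L/(kπ) is strictly less than C_P = L/π, consistent with the sharp inequality ||u||_L² ≤ C_P ||u'||_L².


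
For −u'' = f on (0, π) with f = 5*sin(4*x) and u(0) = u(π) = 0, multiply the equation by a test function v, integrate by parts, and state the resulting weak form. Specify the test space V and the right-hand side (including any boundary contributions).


V = H^1_0(0, π) (so v(0) = v(π) = 0); weak form: ∫_0^π u'v' dx = ∫_0^π (5*sin(4*x)) v dx for all v ∈ V.

Multiply both sides by a test function v and integrate from 0 to π:
  ∫_0^π −u''(x) v(x) dx = ∫_0^π f(x) v(x) dx.
Integrate the LHS by parts once:
  ∫_0^π −u'' v dx = −[u'(x) v(x)]_0^π + ∫_0^π u'(x) v'(x) dx.
Thus ∫_0^π u'(x) v'(x) dx = ∫_0^π f(x) v(x) dx + [u'(x) v(x)]_0^π.
Choose V so that boundary terms are either known or forced to vanish.
u is Dirichlet: u(0) = u(π) = 0. Let V = H^1_0(0, π); then v(0) = v(π) = 0, and [u' v]_0^π = 0.
Weak formulation: find u (satisfying any essential BC) such that ∫_0^π u'(x) v'(x) dx = ∫_0^π f v dx for all v ∈ V.
Substituting f(x) = 5*sin(4*x), the right-hand side is ∫_0^π (5*sin(4*x)) v dx.


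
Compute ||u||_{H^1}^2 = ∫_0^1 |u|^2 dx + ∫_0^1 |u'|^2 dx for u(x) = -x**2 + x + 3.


||u||_{H^1}^2 = 311/30

The H^1 norm (squared) on an interval (0, L) is
  ||u||_{H^1}^2 = ∫_0^L u(x)^2 dx + ∫_0^L u'(x)^2 dx.
Compute u'(x) = 1 - 2*x.
Then u(x)^2 = x**4 - 2*x**3 - 5*x**2 + 6*x + 9 and u'(x)^2 = 4*x**2 - 4*x + 1.
Integrate each monomial from 0 to 1 using ∫_0^1 c·x^n dx = c·1^(n+1)/(n+1):
  ∫_0^1 u(x)^2 dx = ∫_0^1 (x^4 - 2*x^3 - 5*x^2 + 6*x + 9) dx. Term by term:
    ∫_0^1 x^4 dx = 1/5;  ∫_0^1 -2*x^3 dx = -1/2;  ∫_0^1 -5*x^2 dx = -5/3;
    ∫_0^1 6*x dx = 3;  ∫_0^1 9 dx = 9.
  Sum: 1/5 − 1/2 − 5/3 + 3 + 9 = 301/30.
  ∫_0^1 u'(x)^2 dx = ∫_0^1 (4*x^2 - 4*x + 1) dx. Term by term:
    ∫_0^1 4*x^2 dx = 4/3;  ∫_0^1 -4*x dx = -2;  ∫_0^1 1 dx = 1.
  Sum: 4/3 − 2 + 1 = 1/3.
Adding: ||u||_{H^1}^2 = 301/30 + 1/3 = 311/30.


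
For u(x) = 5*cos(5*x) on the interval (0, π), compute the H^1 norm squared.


||u||_{H^1(0,π)}^2 = 325*π

u'(x) = -25*sin(5*x).
Expand u² and (u')² and integrate term by term on (0, π), using: for integers n ≥ 1, ∫_0^π sin²(nx) dx = ∫_0^π cos²(nx) dx = π/2; for n ≠ n', ∫_0^π sin(nx)sin(n'x) dx = ∫_0^π cos(nx)cos(n'x) dx = 0; and by product-to-sum, ∫_0^π sin(nx)cos(n'x) dx = ½∫_0^π [sin((n+n')x) + sin((n−n')x)] dx, which is 0 when n+n' is even and 2n/(n²−n'²) when n+n' is odd (it need not vanish on (0, π)).
  u² squared terms: (5)²·∫cos(5x)² dx = 25·π/2 = 25*π/2.
  So ∫_0^π u² dx = 25*π/2.
  (u')² squared terms: (-25)²·∫sin(5x)² dx = 625·π/2 = 625*π/2.
  So ∫_0^π (u')² dx = 625*π/2.
||u||_{H^1}^2 = (25*π/2) + (625*π/2) = 325*π.


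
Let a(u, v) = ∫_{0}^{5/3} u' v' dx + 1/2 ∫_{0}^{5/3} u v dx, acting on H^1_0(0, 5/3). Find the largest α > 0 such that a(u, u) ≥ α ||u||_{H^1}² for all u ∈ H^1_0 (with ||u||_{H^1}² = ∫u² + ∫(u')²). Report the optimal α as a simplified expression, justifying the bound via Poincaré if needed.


α = (25 + 18*π^2)/(2*(25 + 9*π^2))

Coercivity of a(·,·) on H^1_0(0, 5/3) means a(u, u) ≥ α ||u||_{H^1}² for every u ∈ H^1_0.
The interval has length L = 5/3, and Poincaré/coercivity depend only on L. Here a(u, u) = ∫(u')² + (1/2)·∫u².
Here 0 < c = 1/2 < 1. The condition a(u,u) ≥ α||u||_{H^1}² reads (1−α)∫(u')² ≥ (α−c)∫u². Any admissible α is ≤ 1 (rapidly oscillating u have ∫u²/∫(u')² → 0), and α = 1 would force 0 ≥ (1−c)∫u², impossible since c < 1; so 1−α > 0. By the sharp Poincaré inequality on H^1_0 of an interval of length L, ∫(u')² ≥ (π/L)²∫u² with equality for the first sine mode sin(π(x−x₀)/L) (x₀ the left endpoint), so the inequality holds for all u iff (1−α)(π/L)² ≥ α − c, i.e. α ≤ ((π/L)² + c)/((π/L)² + 1) = (1 + c(L/π)²)/(1 + (L/π)²). With (π/L)² = 9*π^2/25 and c = 1/2, the largest admissible constant is α = ((π/L)² + c)/((π/L)² + 1).
Simplifying, α = (25 + 18*π^2)/(2*(25 + 9*π^2)).


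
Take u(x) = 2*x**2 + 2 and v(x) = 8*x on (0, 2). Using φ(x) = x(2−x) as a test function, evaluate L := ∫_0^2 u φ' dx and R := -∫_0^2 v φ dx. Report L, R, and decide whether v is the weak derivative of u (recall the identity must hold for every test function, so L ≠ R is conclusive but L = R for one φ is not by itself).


LHS = -16/3, RHS = -32/3. No, v is not the weak derivative of u.

u(x) = 2*x**2 + 2, classical derivative u'(x) = 4*x.
φ(x) = x(2−x), so φ'(x) = 2 - 2*x.
Note φ(0) = φ(2) = 0, so the boundary term u·φ vanishes.
LHS = ∫_0^2 u(x) φ'(x) dx = ∫_0^2 (-4*x^3 + 4*x^2 - 4*x + 4) dx. Term by term:
  ∫_0^2 -4*x^3 dx = -16;  ∫_0^2 4*x^2 dx = 32/3;  ∫_0^2 -4*x dx = -8;
  ∫_0^2 4 dx = 8.
Sum: -16 + 32/3 − 8 + 8 = -16/3.
So LHS = -16/3.
∫_0^2 v(x) φ(x) dx = ∫_0^2 (-8*x^3 + 16*x^2) dx. Term by term:
  ∫_0^2 -8*x^3 dx = -32;  ∫_0^2 16*x^2 dx = 128/3.
Sum: -32 + 128/3 = 32/3.
So RHS = -∫_0^2 v(x) φ(x) dx = -32/3.
LHS − RHS = 16/3 ≠ 0, so the identity fails.
(For a valid weak derivative the identity must hold for EVERY test function, in particular this one. The failure shows v is NOT the weak derivative of u.)
Correct weak derivative would be u'(x) = 4*x.


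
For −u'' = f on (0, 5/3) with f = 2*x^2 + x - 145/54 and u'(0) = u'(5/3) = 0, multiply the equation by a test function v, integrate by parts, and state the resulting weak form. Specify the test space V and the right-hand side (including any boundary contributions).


V = H^1(0, 5/3) (no boundary constraint on v; u is determined up to an additive constant); weak form: ∫_0^5/3 u'v' dx = ∫_0^5/3 (2*x^2 + x - 145/54) v dx for all v ∈ V.

Multiply both sides by a test function v and integrate from 0 to 5/3:
  ∫_0^5/3 −u''(x) v(x) dx = ∫_0^5/3 f(x) v(x) dx.
Integrate the LHS by parts once:
  ∫_0^5/3 −u'' v dx = −[u'(x) v(x)]_0^5/3 + ∫_0^5/3 u'(x) v'(x) dx.
Thus ∫_0^5/3 u'(x) v'(x) dx = ∫_0^5/3 f(x) v(x) dx + [u'(x) v(x)]_0^5/3.
Choose V so that boundary terms are either known or forced to vanish.
u has homogeneous Neumann: u'(0) = u'(5/3) = 0. So [u' v]_0^5/3 = 0·v(5/3) − 0·v(0) = 0 for any v; take V = H^1(0, 5/3).
Weak formulation: find u (satisfying any essential BC) such that ∫_0^5/3 u'(x) v'(x) dx = ∫_0^5/3 f v dx for all v ∈ V (homogeneous Neumann, so boundary terms vanish).
Substituting f(x) = 2*x^2 + x - 145/54, the right-hand side is ∫_0^5/3 (2*x^2 + x - 145/54) v dx.
Compatibility check (pure Neumann): taking v ≡ 1 ∈ V gives 0 = ∫_0^5/3 f dx + (0) − (0), i.e. ∫_0^5/3 f dx must equal u'(0) − u'(5/3) = 0. Indeed ∫_0^5/3 (2*x^2 + x - 145/54) dx = 0, so the data are compatible. The solution is then unique only up to an additive constant (fix it e.g. by requiring ∫_0^5/3 u dx = 0).
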